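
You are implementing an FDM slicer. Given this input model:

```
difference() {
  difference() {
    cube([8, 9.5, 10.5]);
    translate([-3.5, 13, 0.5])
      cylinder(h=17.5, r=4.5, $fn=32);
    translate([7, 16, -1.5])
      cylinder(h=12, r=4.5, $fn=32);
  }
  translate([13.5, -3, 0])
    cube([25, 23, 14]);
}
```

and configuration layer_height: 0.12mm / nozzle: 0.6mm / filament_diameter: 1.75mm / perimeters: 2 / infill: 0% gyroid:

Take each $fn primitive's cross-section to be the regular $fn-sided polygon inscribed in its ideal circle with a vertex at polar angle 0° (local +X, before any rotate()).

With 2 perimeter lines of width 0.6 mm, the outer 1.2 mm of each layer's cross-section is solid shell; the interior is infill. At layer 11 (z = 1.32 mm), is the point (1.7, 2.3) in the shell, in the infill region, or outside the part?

infill

At z = 1.32 mm: the 8×9.5 cube contributes its full rectangle; the r=4.5 cylinder at (-3.5, 13) gives a regular 32-gon of circumradius 4.5 (constant along its height); the cylinder at (7, 16): section is a regular 32-gon, circumradius r=4.5; Taking the first minus the rest: starting from the 8×9.5 cube, the r=4.5 cylinder at (-3.5, 13) misses the remaining region (no effect); the r=4.5 cylinder at (7, 16) misses the remaining region (no effect) — 1 connected region; the 25×23 cube at (13.5, -3) contributes its full rectangle; Subtracting the remaining from the first: starting from that combined region, the 25×23 cube at (13.5, -3) misses the remaining region (no effect) — 1 connected region. Overall, the cross-section is a single solid region. The nearest boundary edge runs (0.00, 0.00)→(0.00, 9.50); distance from the point to it = 1.70 mm. The point is inside the cross-section and 1.70 mm from the nearest boundary — more than the 1.2 mm shell width (2 × 0.6), so it's in the infill interior.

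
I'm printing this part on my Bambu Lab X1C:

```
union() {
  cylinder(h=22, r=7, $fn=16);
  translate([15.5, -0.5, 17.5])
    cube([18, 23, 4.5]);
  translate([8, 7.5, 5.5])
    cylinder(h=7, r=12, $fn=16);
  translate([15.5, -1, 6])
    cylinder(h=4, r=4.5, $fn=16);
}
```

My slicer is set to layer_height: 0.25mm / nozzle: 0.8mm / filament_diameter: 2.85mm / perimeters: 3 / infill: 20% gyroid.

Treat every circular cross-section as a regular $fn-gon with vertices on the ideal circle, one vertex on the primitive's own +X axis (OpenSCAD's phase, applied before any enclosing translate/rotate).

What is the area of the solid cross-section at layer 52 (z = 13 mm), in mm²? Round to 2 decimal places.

At z = 13 mm: the r=7 cylinder contributes a regular 16-gon of circumradius 7 (area = (16/2)·7.000²·sin(360°/16) = 150.01 mm²); the cube at (15.5, -0.5) is not intersected at this z (z outside [17.5, 22]); the cylinder at (8, 7.5) is not intersected at this z (z outside [5.5, 12.5]); the cylinder at (15.5, -1) does not reach this height (z outside [6, 10]); Merging all regions: only the r=7 cylinder is present, so the union is just that shape — area = 150.01 mm². Overall, the cross-section is a single solid region. Net area = 150.01 mm².

150.01 mm²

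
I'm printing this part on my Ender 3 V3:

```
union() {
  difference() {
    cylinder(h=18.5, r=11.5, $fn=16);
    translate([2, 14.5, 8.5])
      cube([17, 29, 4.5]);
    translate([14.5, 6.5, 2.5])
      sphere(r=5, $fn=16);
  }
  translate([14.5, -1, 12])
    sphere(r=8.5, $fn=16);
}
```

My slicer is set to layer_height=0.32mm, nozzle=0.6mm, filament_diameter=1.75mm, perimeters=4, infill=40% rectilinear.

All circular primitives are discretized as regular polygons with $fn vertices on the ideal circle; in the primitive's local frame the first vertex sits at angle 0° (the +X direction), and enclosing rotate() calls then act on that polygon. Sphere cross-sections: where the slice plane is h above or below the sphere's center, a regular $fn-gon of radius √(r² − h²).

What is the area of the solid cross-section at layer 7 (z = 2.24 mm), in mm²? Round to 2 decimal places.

At z = 2.24 mm: the r=11.5 cylinder gives a regular 16-gon of circumradius 11.5 (constant along its height) (area = (16/2)·11.500²·sin(360°/16) = 404.88 mm²); the cube at (2, 14.5) is absent (z outside [8.5, 13]); the sphere at (14.5, 6.5): section is a regular 16-gon, circumradius = √(r²−h²) = √(5²−0.26²) = 4.993 (area = (16/2)·4.993²·sin(360°/16) = 76.33 mm²); After the difference (first − rest): starting from the r=11.5 cylinder (404.88 mm²), the r=5 sphere at (14.5, 6.5) partially overlaps it — only the 0.91 mm² overlap (of its 76.33 mm²) is removed, clipping the outline — area = 403.97 mm²; the sphere at (14.5, -1) is absent (|z−center|=9.760 > r=8.5); Merging all regions: only the result so far is present, so the union is just that shape — area = 403.97 mm². Overall, the cross-section is a single solid region. Net area = 403.97 mm².

403.97 mm²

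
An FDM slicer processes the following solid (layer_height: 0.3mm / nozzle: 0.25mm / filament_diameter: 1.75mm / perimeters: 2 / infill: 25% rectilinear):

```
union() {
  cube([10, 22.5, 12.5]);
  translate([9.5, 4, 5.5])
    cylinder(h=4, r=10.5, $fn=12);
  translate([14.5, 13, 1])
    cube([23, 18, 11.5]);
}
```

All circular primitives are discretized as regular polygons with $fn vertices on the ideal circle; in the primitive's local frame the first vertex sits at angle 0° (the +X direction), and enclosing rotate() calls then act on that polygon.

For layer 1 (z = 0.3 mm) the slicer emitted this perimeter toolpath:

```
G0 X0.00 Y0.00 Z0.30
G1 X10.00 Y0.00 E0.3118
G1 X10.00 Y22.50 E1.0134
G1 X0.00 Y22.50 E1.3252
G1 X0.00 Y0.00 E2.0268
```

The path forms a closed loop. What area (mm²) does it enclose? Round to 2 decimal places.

Apply the shoelace formula to the sequence of (X, Y) vertices; enclosed area = 225.00 mm².

225.00 mm²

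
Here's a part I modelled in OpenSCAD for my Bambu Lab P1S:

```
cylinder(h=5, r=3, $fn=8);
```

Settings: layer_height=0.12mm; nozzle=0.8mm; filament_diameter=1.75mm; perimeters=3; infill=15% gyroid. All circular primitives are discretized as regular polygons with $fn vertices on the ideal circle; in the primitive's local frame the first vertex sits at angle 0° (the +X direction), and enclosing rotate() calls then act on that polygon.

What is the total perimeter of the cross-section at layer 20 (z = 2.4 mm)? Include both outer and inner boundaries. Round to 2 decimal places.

At z = 2.4 mm: the r=3 cylinder gives a regular 8-gon of circumradius 3 (constant along its height) (perimeter = 2·8·3.000·sin(180°/8) = 18.37 mm). Overall, the cross-section is a single solid region. Total boundary length (outer) = 18.37 mm.

18.37 mm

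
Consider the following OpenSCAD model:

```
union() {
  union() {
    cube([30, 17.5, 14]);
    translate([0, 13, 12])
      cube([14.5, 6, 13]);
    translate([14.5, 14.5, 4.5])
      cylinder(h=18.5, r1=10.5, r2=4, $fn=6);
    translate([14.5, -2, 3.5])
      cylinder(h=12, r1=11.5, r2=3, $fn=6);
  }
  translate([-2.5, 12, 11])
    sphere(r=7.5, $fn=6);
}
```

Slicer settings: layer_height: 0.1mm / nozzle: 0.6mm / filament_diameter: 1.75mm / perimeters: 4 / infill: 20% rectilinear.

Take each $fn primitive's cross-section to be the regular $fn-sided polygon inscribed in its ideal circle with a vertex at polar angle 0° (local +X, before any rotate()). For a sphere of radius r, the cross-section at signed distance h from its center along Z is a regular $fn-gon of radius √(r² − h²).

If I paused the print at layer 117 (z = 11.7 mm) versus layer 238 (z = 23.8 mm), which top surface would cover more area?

Layer 117 (z = 11.7): the cube (footprint 30×17.5) is included at this height (area 525.00 mm²); the cube at (0, 13) is not intersected at this z (z outside [12, 25]); the cone at (14.5, 14.5) (r1=10.5→r2=4) has section circumradius 7.970 here — a regular 6-gon (area = (6/2)·7.970²·sin(360°/6) = 165.04 mm²); the cone at (14.5, -2) (r1=11.5→r2=3) has section circumradius 5.692 here — a regular 6-gon (area = (6/2)·5.692²·sin(360°/6) = 84.16 mm²); Merging all regions: the regions partially overlap — summed areas 774.21 mm² minus the doubly-counted overlap 146.77 mm² gives 627.44 mm² — area = 627.44 mm²; the r=7.5 sphere at (-2.5, 12) slices to a regular 6-gon of circumradius 7.467 (√(r²−h²) with h=0.7 from center) (area = (6/2)·7.467²·sin(360°/6) = 144.87 mm²); Taking the union: the regions partially overlap — summed areas 772.30 mm² minus the doubly-counted overlap 38.64 mm² gives 733.67 mm² — area = 733.67 mm². So its area = 733.67 mm². Layer 238 (z = 23.8): the cube is not intersected at this z (z outside [0, 14]); the 14.5×6 cube at (0, 13) contributes its full rectangle (area 87.00 mm²); the cone at (14.5, 14.5) is absent (z outside [4.5, 23]); the cone at (14.5, -2) is absent (z outside [3.5, 15.5]); Combining (union): only the 14.5×6 cube at (0, 13) is present, so the union is just that shape — area = 87.00 mm²; the sphere at (-2.5, 12) is absent (|z−center|=12.800 > r=7.5); Combining (union): only that combined region is present, so the union is just that shape — area = 87.00 mm². So its area = 87.00 mm². Layer 117 is larger (733.67 vs 87.00 mm²).

layer 117 (z = 11.7 mm)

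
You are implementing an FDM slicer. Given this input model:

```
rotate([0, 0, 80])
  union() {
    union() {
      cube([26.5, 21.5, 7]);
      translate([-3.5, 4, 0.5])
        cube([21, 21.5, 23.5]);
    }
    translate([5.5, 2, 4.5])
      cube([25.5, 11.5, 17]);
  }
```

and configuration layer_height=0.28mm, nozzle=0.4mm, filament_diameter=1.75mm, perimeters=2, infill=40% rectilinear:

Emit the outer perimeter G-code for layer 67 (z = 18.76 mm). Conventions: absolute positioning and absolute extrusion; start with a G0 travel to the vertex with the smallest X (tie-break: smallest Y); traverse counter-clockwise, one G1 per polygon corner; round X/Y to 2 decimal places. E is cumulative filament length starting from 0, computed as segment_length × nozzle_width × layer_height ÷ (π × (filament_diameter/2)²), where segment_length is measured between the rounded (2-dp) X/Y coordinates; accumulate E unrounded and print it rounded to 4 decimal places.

G0 X-25.72 Y0.98 Z18.76
G1 X-4.55 Y-2.75 E1.0009
G1 X-2.98 Y6.11 E1.4199
G1 X-1.01 Y5.76 E1.5131
G1 X3.41 Y30.88 E2.7008
G1 X-7.91 Y32.87 E3.2360
G1 X-10.26 Y19.58 E3.8644
G1 X-22.07 Y21.66 E4.4228
G1 X-25.72 Y0.98 E5.4006

At z = 18.76 mm: the cube does not reach this height (z outside [0, 7]); the 21×21.5 cube at (-3.5, 4) contributes its full rectangle; Taking the union: only the 21×21.5 cube at (-3.5, 4) is present, so the union is just that shape — 1 connected region; the 25.5×11.5 cube at (5.5, 2) contributes its full rectangle; Taking the union: the regions partially overlap (shared area 114.00 mm²), so overlapping operands fuse into one piece — 1 connected region; (whole slice rotated 80° about Z — lengths, areas and connectivity unchanged). The outline is a single polygon with 8 vertices. Extrusion per mm of travel: 0.4 × 0.28 / (π × 0.875²) = 0.046564. Accumulating E over each segment gives final E = 5.4006.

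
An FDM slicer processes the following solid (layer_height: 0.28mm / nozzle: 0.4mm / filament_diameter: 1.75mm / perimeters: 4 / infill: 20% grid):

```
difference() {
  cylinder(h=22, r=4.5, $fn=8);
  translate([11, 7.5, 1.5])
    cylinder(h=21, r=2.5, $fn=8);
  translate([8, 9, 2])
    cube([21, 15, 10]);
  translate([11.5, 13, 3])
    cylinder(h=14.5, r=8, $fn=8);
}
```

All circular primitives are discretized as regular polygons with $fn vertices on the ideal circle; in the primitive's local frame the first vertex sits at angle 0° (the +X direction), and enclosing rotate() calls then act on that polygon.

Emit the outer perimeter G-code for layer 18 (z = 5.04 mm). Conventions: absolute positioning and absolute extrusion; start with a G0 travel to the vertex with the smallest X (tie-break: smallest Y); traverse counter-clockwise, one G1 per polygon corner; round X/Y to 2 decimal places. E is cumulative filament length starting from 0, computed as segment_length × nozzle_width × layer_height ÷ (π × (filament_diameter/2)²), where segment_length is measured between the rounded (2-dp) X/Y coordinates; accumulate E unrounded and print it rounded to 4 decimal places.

G0 X-4.50 Y0.00 Z5.04
G1 X-3.18 Y-3.18 E0.1603
G1 X0.00 Y-4.50 E0.3206
G1 X3.18 Y-3.18 E0.4810
G1 X4.50 Y0.00 E0.6413
G1 X3.18 Y3.18 E0.8016
G1 X0.00 Y4.50 E0.9619
G1 X-3.18 Y3.18 E1.1223
G1 X-4.50 Y0.00 E1.2826

At z = 5.04 mm: the r=4.5 cylinder contributes a regular 8-gon of circumradius 4.5; the cylinder at (11, 7.5): section is a regular 8-gon, circumradius r=2.5; the cube at (8, 9) (footprint 21×15) is included at this height; the cylinder at (11.5, 13): section is a regular 8-gon, circumradius r=8; Subtracting the remaining from the first: starting from the r=4.5 cylinder, the r=2.5 cylinder at (11, 7.5) misses the remaining region (no effect); the 21×15 cube at (8, 9) misses the remaining region (no effect); the r=8 cylinder at (11.5, 13) misses the remaining region (no effect) — 1 connected region. The outline is a single polygon with 8 vertices. Extrusion per mm of travel: 0.4 × 0.28 / (π × 0.875²) = 0.046564. Accumulating E over each segment gives final E = 1.2826.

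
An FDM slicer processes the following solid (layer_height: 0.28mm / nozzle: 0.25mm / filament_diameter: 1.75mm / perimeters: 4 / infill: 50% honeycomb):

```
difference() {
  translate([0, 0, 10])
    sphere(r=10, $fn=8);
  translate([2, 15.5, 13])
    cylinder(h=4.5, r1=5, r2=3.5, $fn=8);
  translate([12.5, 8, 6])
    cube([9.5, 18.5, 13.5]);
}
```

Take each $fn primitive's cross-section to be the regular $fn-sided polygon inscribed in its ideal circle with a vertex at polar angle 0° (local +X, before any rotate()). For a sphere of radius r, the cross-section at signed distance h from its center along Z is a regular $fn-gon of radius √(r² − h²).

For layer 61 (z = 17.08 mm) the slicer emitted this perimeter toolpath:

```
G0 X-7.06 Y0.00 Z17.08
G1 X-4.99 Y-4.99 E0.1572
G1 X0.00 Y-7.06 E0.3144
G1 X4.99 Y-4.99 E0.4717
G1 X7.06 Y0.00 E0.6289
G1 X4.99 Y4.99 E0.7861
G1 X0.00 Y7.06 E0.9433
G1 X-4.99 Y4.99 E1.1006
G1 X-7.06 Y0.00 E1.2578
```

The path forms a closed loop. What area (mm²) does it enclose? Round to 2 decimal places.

Apply the shoelace formula to the sequence of (X, Y) vertices; enclosed area = 140.92 mm².

140.92 mm²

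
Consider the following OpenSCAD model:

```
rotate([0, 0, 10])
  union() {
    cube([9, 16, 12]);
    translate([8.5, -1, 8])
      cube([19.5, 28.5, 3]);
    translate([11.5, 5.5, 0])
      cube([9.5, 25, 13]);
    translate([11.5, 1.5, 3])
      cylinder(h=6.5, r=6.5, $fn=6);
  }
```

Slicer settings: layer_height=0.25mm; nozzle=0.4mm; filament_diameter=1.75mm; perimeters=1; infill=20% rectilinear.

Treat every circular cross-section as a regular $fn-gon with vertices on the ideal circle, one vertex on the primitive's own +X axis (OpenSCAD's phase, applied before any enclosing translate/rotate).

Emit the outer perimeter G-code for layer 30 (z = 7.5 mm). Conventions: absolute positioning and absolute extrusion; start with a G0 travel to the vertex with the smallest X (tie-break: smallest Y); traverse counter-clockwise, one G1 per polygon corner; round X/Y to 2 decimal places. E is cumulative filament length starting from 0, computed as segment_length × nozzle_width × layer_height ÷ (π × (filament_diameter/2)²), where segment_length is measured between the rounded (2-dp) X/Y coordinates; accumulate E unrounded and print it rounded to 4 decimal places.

G0 X-2.78 Y15.76 Z7.50
G1 X0.00 Y0.00 E0.6653
G1 X5.78 Y1.02 E0.9094
G1 X8.84 Y-2.63 E1.1074
G1 X15.24 Y-1.51 E1.3775
G1 X17.47 Y4.60 E1.6479
G1 X14.50 Y8.14 E1.8400
G1 X19.73 Y9.06 E2.0608
G1 X15.38 Y33.68 E3.1002
G1 X6.03 Y32.03 E3.4950
G1 X10.09 Y9.02 E4.4664
G1 X7.63 Y8.58 E4.5703
G1 X6.08 Y17.32 E4.9393
G1 X-2.78 Y15.76 E5.3134

At z = 7.5 mm: the cube is present — its section is the full 9×16 rectangle; the cube at (8.5, -1) does not reach this height (z outside [8, 11]); the 9.5×25 cube at (11.5, 5.5) contributes its full rectangle; the r=6.5 cylinder at (11.5, 1.5) gives a regular 6-gon of circumradius 6.5 (constant along its height); Merging all regions: the regions partially overlap (shared area 24.78 mm²), so overlapping operands fuse into one piece — 1 connected region; (rotated 10° about Z; rotation is an isometry so areas/perimeters/island counts are preserved). The outline is a single polygon with 13 vertices. Extrusion per mm of travel: 0.4 × 0.25 / (π × 0.875²) = 0.041575. Accumulating E over each segment gives final E = 5.3134.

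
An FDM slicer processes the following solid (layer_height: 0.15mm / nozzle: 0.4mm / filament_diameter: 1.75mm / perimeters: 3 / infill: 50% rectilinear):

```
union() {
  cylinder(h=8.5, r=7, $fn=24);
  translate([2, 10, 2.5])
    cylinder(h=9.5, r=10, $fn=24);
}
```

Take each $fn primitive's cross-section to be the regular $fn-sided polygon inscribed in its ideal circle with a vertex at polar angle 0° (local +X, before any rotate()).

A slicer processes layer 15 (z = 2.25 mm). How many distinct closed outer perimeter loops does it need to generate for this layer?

1

At z = 2.25 mm: the cylinder: section is a regular 24-gon, circumradius r=7; the cylinder at (2, 10) is absent (z outside [2.5, 12]); Taking the union: only the r=7 cylinder is present, so the union is just that shape — 1 connected region. The result has 1 disconnected region.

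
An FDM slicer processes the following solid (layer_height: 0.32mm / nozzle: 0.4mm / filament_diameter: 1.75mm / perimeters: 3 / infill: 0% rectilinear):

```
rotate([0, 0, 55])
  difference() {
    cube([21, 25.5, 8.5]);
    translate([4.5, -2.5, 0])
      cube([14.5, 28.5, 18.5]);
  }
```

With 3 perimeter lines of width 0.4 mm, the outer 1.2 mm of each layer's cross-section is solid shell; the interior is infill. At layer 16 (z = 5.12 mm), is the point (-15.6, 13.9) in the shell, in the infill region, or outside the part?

infill

At z = 5.12 mm: the 21×25.5 cube contributes its full rectangle; the 14.5×28.5 cube at (4.5, -2.5) contributes its full rectangle; Taking the first minus the rest: starting from the 21×25.5 cube, the 14.5×28.5 cube at (4.5, -2.5) partially overlaps it — only the 369.75 mm² overlap (of its 413.25 mm²) is removed, clipping the outline — 2 connected regions; (rotated 55° about Z; rotation is an isometry so areas/perimeters/island counts are preserved). Overall, the cross-section has 2 separate islands. Undo the 55° rotation: the query point maps to (2.438, 20.751) in the un-rotated model frame. The nearest boundary edge runs (4.50, 25.50)→(4.50, 0.00); distance from the point to it = 2.06 mm. (Shell/infill is judged within the island containing the point — the largest one.) The point is inside the cross-section and 2.06 mm from the nearest boundary — more than the 1.2 mm shell width (3 × 0.4), so it's in the infill interior.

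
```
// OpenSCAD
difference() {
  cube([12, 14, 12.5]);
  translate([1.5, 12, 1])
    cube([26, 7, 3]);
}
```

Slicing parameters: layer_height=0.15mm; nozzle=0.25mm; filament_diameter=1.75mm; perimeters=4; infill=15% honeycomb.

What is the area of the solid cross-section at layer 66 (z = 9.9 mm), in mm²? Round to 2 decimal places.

168.00 mm²

At z = 9.9 mm: the 12×14 cube contributes its full rectangle (area 168.00 mm²); the cube at (1.5, 12) is absent (z outside [1, 4]); Taking the first minus the rest: none of the subtracted shapes is present at this height, so the 12×14 cube is unchanged — area = 168.00 mm². Overall, the cross-section is a single solid region. Net area = 168.00 mm².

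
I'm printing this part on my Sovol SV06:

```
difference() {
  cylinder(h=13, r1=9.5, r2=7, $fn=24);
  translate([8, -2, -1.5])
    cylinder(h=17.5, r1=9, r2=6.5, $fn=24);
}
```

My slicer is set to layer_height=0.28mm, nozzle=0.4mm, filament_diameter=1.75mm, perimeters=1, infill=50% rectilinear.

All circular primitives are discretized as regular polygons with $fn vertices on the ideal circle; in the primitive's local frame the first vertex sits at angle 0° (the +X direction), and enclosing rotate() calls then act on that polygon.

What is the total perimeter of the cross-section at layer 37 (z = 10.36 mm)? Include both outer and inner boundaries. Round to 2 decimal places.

47.19 mm

At z = 10.36 mm: the cone (r1=9.5→r2=7) has section circumradius 7.508 here — a regular 24-gon (perimeter = 2·24·7.508·sin(180°/24) = 47.04 mm); the cone at (8, -2) contributes a regular 24-gon of circumradius 7.306 (interpolated between r1=9 and r2=6.5 at t=0.678) (perimeter = 2·24·7.306·sin(180°/24) = 45.77 mm); Taking the first minus the rest: starting from the cone, the cone at (8, -2) partially overlaps it — only the 55.57 mm² overlap (of its 165.77 mm²) is removed, clipping the outline — boundary = 47.19 mm. Overall, the cross-section is a single solid region. Total boundary length (outer) = 47.19 mm.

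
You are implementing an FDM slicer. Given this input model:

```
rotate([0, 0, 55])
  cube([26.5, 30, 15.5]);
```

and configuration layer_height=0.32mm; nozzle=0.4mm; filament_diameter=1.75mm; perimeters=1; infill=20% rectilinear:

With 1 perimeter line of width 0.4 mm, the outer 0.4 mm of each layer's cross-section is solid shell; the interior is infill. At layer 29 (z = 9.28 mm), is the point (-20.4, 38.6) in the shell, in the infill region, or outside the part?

At z = 9.28 mm: the 26.5×30 cube contributes its full rectangle; (whole slice rotated 55° about Z — lengths, areas and connectivity unchanged). Overall, the cross-section is a single solid region. Undo the 55° rotation: the query point maps to (19.918, 38.851) in the un-rotated model frame. The nearest boundary edge runs (26.50, 30.00)→(0.00, 30.00); distance from the point to it = 8.85 mm. The point is not inside any of the regions above, so it lies outside the cross-section (8.85 mm from the nearest boundary).

outside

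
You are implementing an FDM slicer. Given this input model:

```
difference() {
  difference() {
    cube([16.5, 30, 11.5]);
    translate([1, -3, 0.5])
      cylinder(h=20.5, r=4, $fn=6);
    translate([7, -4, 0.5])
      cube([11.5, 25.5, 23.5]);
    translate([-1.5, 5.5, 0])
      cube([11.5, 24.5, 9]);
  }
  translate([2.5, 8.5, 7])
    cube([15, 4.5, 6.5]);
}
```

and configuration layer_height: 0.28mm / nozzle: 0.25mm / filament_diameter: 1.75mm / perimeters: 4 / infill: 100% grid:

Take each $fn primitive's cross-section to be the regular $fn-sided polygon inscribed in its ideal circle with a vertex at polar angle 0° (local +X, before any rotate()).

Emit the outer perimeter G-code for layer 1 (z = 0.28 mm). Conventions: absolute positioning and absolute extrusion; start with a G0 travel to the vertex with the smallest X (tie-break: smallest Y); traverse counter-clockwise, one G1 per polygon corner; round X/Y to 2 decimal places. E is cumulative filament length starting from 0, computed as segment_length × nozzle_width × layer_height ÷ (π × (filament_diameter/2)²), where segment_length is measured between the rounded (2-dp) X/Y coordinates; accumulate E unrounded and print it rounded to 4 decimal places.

G0 X0.00 Y0.00 Z0.28
G1 X16.50 Y0.00 E0.4802
G1 X16.50 Y30.00 E1.3533
G1 X10.00 Y30.00 E1.5424
G1 X10.00 Y5.50 E2.2555
G1 X0.00 Y5.50 E2.5465
G1 X0.00 Y0.00 E2.7065

At z = 0.28 mm: the 16.5×30 cube contributes its full rectangle; the cylinder at (1, -3) does not reach this height (z outside [0.5, 21]); the cube at (7, -4) is not intersected at this z (z outside [0.5, 24]); the cube at (-1.5, 5.5) is present — its section is the full 11.5×24.5 rectangle; Taking the first minus the rest: starting from the 16.5×30 cube, the 11.5×24.5 cube at (-1.5, 5.5) partially overlaps it — only the 245.00 mm² overlap (of its 281.75 mm²) is removed, clipping the outline — 1 connected region; the cube at (2.5, 8.5) is not intersected at this z (z outside [7, 13.5]); Taking the first minus the rest: none of the subtracted shapes is present at this height, so the result so far is unchanged — 1 connected region. The outline is a single polygon with 6 vertices. Extrusion per mm of travel: 0.25 × 0.28 / (π × 0.875²) = 0.029103. Accumulating E over each segment gives final E = 2.7065.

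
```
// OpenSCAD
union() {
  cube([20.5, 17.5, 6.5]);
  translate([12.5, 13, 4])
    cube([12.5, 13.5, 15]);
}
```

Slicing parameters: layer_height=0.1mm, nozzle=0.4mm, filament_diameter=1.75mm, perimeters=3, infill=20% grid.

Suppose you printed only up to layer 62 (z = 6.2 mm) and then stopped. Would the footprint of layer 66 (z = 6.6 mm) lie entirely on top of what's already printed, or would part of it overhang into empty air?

entirely on top

Compare the two slices. At z = 6.2: the 20.5×17.5 cube contributes its full rectangle (area 358.75 mm²); the cube at (12.5, 13) (footprint 12.5×13.5) is included at this height (area 168.75 mm²); Combining (union): the regions partially overlap — summed areas 527.50 mm² minus the doubly-counted overlap 36.00 mm² gives 491.50 mm² — area = 491.50 mm². At z = 6.6: the cube does not reach this height (z outside [0, 6.5]); the cube at (12.5, 13) (footprint 12.5×13.5) is included at this height (area 168.75 mm²); Merging all regions: only the 12.5×13.5 cube at (12.5, 13) is present, so the union is just that shape — area = 168.75 mm². Checking containment: the cross-section at z = 6.6 is a subset of the cross-section at z = 6.2.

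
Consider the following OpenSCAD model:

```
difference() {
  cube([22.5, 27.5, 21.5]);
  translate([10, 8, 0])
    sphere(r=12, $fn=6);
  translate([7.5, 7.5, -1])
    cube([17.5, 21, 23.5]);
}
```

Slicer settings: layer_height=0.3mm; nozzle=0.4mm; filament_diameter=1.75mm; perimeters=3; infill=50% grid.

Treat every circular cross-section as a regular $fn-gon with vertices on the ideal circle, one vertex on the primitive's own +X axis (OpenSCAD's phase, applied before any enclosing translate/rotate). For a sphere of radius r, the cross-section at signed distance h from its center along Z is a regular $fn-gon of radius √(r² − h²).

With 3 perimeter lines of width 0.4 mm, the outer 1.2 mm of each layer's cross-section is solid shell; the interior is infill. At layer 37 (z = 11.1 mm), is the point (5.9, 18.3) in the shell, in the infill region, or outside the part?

At z = 11.1 mm: the cube (footprint 22.5×27.5) is included at this height; the r=12 sphere at (10, 8) slices to a regular 6-gon of circumradius 4.560 (√(r²−h²) with h=11.1 from center); the 17.5×21 cube at (7.5, 7.5) contributes its full rectangle; Taking the first minus the rest: starting from the 22.5×27.5 cube, the r=12 sphere at (10, 8) lies wholly inside it (removes its full 54.01 mm² and its 27.36 mm outline becomes a hole wall); the 17.5×21 cube at (7.5, 7.5) partially overlaps it — only the 273.21 mm² overlap (of its 367.50 mm²) is removed, clipping the outline — 1 connected region. Overall, the cross-section is a single solid region. The nearest boundary edge runs (7.50, 27.50)→(7.50, 11.57); distance from the point to it = 1.60 mm. The point is inside the cross-section and 1.60 mm from the nearest boundary — more than the 1.2 mm shell width (3 × 0.4), so it's in the infill interior.

infill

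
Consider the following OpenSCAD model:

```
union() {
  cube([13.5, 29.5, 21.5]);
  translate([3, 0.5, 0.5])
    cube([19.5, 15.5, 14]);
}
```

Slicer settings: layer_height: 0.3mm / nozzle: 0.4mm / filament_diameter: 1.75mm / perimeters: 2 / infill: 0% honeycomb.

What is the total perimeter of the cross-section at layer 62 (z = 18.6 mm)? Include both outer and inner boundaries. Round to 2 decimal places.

86.00 mm

At z = 18.6 mm: the cube (footprint 13.5×29.5) is included at this height (perimeter 86.00 mm); the cube at (3, 0.5) is absent (z outside [0.5, 14.5]); Merging all regions: only the 13.5×29.5 cube is present, so the union is just that shape — boundary = 86.00 mm. Overall, the cross-section is a single solid region. Total boundary length (outer) = 86.00 mm.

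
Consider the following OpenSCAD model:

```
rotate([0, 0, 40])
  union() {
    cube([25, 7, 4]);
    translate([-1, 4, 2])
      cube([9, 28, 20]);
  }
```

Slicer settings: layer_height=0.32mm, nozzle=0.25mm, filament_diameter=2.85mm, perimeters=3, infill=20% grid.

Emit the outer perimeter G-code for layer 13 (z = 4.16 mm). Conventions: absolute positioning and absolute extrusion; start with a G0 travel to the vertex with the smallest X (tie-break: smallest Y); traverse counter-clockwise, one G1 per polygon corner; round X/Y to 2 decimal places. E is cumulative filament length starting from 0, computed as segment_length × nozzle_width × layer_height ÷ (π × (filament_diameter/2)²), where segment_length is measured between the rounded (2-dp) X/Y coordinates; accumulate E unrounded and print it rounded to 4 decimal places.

G0 X-21.34 Y23.87 Z4.16
G1 X-3.34 Y2.42 E0.3512
G1 X3.56 Y8.21 E0.4641
G1 X-14.44 Y29.66 E0.8153
G1 X-21.34 Y23.87 E0.9282

At z = 4.16 mm: the cube is absent (z outside [0, 4]); the cube at (-1, 4) is present — its section is the full 9×28 rectangle; Combining (union): only the 9×28 cube at (-1, 4) is present, so the union is just that shape — 1 connected region; (whole slice rotated 40° about Z — lengths, areas and connectivity unchanged). The outline is a single polygon with 4 vertices. Extrusion per mm of travel: 0.25 × 0.32 / (π × 1.425²) = 0.012540. Accumulating E over each segment gives final E = 0.9282.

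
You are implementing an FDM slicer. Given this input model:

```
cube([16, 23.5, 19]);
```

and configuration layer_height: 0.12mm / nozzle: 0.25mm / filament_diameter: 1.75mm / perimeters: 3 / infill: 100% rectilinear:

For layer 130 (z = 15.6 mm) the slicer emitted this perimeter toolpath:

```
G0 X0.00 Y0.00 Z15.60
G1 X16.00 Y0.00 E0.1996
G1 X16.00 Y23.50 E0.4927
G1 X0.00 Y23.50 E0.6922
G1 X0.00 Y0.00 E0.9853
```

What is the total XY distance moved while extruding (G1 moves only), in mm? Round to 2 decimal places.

Sum the Euclidean lengths of each G1 segment: total = 79.00 mm.

79.00 mm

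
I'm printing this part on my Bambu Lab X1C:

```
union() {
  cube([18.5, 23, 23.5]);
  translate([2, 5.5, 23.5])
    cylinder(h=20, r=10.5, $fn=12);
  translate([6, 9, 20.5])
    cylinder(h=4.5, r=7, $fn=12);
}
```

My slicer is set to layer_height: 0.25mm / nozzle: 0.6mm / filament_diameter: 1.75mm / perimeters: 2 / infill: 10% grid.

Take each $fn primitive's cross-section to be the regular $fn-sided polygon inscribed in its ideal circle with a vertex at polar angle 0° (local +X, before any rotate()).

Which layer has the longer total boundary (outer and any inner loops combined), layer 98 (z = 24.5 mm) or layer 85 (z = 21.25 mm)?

layer 85 (z = 21.25 mm)

Layer 98 (z = 24.5): the cube is not intersected at this z (z outside [0, 23.5]); the r=10.5 cylinder at (2, 5.5) contributes a regular 12-gon of circumradius 10.5 (perimeter = 2·12·10.500·sin(180°/12) = 65.22 mm); the r=7 cylinder at (6, 9) gives a regular 12-gon of circumradius 7 (constant along its height) (perimeter = 2·12·7.000·sin(180°/12) = 43.48 mm); Taking the union: the regions partially overlap (shared area 128.97 mm²), so the edge portions inside another operand are dropped and the merged outline is re-measured after clipping — boundary = 67.55 mm. So its perimeter = 67.55 mm. Layer 85 (z = 21.25): the cube is present — its section is the full 18.5×23 rectangle (perimeter 83.00 mm); the cylinder at (2, 5.5) is absent (z outside [23.5, 43.5]); the r=7 cylinder at (6, 9) contributes a regular 12-gon of circumradius 7 (perimeter = 2·12·7.000·sin(180°/12) = 43.48 mm); Taking the union: the regions partially overlap (shared area 143.28 mm²), so the edge portions inside another operand are dropped and the merged outline is re-measured after clipping — boundary = 83.30 mm. So its perimeter = 83.30 mm. Layer 85 is larger (83.30 vs 67.55 mm).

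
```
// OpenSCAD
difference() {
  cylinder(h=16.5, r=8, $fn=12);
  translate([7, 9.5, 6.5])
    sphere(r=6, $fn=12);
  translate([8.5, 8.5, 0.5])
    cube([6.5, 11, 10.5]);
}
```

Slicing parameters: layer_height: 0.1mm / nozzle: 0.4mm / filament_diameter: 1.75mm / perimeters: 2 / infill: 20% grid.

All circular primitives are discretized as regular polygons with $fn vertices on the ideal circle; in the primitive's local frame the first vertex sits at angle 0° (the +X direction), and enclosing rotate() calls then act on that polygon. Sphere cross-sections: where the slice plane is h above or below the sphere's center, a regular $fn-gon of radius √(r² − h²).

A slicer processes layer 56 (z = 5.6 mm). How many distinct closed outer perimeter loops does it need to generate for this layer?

At z = 5.6 mm: the r=8 cylinder contributes a regular 12-gon of circumradius 8; the sphere at (7, 9.5): section is a regular 12-gon, circumradius = √(r²−h²) = √(6²−0.9²) = 5.932; the cube at (8.5, 8.5) (footprint 6.5×11) is included at this height; After the difference (first − rest): starting from the r=8 cylinder, the r=6 sphere at (7, 9.5) partially overlaps it — only the 8.24 mm² overlap (of its 105.57 mm²) is removed, clipping the outline; the 6.5×11 cube at (8.5, 8.5) misses the remaining region (no effect) — 1 connected region. The result has 1 disconnected region.

1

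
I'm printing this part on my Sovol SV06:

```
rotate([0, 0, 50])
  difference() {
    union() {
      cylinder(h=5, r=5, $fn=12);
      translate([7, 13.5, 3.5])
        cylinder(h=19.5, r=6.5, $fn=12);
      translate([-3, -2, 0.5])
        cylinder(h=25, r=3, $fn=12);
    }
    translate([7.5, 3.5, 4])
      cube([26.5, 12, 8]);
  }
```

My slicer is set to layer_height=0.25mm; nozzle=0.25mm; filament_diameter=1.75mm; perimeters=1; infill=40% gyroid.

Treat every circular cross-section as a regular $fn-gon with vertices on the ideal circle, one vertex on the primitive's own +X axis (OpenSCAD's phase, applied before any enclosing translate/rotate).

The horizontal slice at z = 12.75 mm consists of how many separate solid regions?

2

At z = 12.75 mm: the cylinder is not intersected at this z (z outside [0, 5]); the cylinder at (7, 13.5): section is a regular 12-gon, circumradius r=6.5; the r=3 cylinder at (-3, -2) gives a regular 12-gon of circumradius 3 (constant along its height); Merging all regions: the 2 present regions are separate (no shared area or edge), so areas and boundary lengths simply add and each stays a separate island — 2 connected regions; the cube at (7.5, 3.5) is not intersected at this z (z outside [4, 12]); Taking the first minus the rest: none of the subtracted shapes is present at this height, so that combined region is unchanged — 2 connected regions; (rotated 50° about Z; rotation is an isometry so areas/perimeters/island counts are preserved). The result has 2 disconnected regions.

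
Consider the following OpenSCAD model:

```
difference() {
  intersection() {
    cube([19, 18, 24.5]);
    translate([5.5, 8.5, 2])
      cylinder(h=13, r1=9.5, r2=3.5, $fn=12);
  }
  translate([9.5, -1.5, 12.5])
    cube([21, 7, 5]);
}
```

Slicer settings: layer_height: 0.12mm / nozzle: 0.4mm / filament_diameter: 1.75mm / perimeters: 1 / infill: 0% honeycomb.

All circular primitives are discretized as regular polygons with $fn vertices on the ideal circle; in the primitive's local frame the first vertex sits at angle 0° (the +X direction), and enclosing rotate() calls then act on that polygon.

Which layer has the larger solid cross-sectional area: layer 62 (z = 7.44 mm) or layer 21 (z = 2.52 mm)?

layer 21 (z = 2.52 mm)

Layer 62 (z = 7.44): the cube is present — its section is the full 19×18 rectangle (area 342.00 mm²); the cone at (5.5, 8.5): at t=0.418 of its height the radius interpolates to r₁+(r₂−r₁)t = 6.989, giving a regular 12-gon of that circumradius (area = (12/2)·6.989²·sin(360°/12) = 146.55 mm²); Taking the intersection: the cone at (5.5, 8.5) partially overlaps the 19×18 cube; clipping to the common part keeps 139.11 mm² — area = 139.11 mm²; the cube at (9.5, -1.5) does not reach this height (z outside [12.5, 17.5]); Taking the first minus the rest: none of the subtracted shapes is present at this height, so the result so far is unchanged — area = 139.11 mm². So its area = 139.11 mm². Layer 21 (z = 2.52): the cube (footprint 19×18) is included at this height (area 342.00 mm²); the cone at (5.5, 8.5) (r1=9.5→r2=3.5) has section circumradius 9.260 here — a regular 12-gon (area = (12/2)·9.260²·sin(360°/12) = 257.24 mm²); Keeping only the common overlap: the cone at (5.5, 8.5) partially overlaps the 19×18 cube; clipping to the common part keeps 219.67 mm² — area = 219.67 mm²; the cube at (9.5, -1.5) does not reach this height (z outside [12.5, 17.5]); Subtracting the remaining from the first: none of the subtracted shapes is present at this height, so that combined region is unchanged — area = 219.67 mm². So its area = 219.67 mm². Layer 21 is larger (219.67 vs 139.11 mm²).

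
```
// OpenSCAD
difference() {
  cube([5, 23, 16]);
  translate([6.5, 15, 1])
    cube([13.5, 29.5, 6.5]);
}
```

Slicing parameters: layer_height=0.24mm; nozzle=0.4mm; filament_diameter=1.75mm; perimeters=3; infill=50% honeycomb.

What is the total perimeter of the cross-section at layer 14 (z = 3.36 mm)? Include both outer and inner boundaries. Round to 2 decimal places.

56.00 mm

At z = 3.36 mm: the cube (footprint 5×23) is included at this height (perimeter 56.00 mm); the cube at (6.5, 15) (footprint 13.5×29.5) is included at this height (perimeter 86.00 mm); Taking the first minus the rest: starting from the 5×23 cube, the 13.5×29.5 cube at (6.5, 15) misses the remaining region (no effect) — boundary = 56.00 mm. Overall, the cross-section is a single solid region. Total boundary length (outer) = 56.00 mm.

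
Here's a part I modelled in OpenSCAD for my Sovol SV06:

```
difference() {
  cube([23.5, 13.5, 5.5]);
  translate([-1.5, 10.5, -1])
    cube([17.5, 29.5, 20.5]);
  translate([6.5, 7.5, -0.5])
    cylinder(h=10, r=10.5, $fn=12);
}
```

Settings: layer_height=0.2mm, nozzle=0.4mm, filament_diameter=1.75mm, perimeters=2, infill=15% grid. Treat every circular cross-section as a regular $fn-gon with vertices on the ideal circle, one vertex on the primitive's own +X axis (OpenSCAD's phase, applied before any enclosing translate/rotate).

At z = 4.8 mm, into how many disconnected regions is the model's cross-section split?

At z = 4.8 mm: the 23.5×13.5 cube contributes its full rectangle; the cube at (-1.5, 10.5) (footprint 17.5×29.5) is included at this height; the cylinder at (6.5, 7.5): section is a regular 12-gon, circumradius r=10.5; Taking the first minus the rest: starting from the 23.5×13.5 cube, the 17.5×29.5 cube at (-1.5, 10.5) partially overlaps it — only the 48.00 mm² overlap (of its 516.25 mm²) is removed, clipping the outline; the r=10.5 cylinder at (6.5, 7.5) partially overlaps it — only the 167.98 mm² overlap (of its 330.75 mm²) is removed, clipping the outline — 1 connected region. The result has 1 disconnected region.

1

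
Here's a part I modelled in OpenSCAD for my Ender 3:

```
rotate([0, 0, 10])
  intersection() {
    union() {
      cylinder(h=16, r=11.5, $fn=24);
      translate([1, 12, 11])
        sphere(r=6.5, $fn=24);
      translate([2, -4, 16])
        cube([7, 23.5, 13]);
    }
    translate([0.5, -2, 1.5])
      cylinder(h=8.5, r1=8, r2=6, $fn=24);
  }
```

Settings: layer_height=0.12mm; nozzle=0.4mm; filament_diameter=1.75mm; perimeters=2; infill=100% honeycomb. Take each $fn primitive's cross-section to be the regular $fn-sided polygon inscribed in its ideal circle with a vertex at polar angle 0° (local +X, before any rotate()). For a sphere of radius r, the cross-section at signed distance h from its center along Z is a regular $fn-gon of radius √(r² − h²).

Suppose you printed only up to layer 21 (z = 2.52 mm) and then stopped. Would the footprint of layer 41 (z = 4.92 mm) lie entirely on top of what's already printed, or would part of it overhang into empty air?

Compare the two slices. At z = 2.52: the r=11.5 cylinder contributes a regular 24-gon of circumradius 11.5 (area = (24/2)·11.500²·sin(360°/24) = 410.75 mm²); the sphere at (1, 12) does not reach this height (|z−center|=8.480 > r=6.5); the cube at (2, -4) is absent (z outside [16, 29]); Taking the union: only the r=11.5 cylinder is present, so the union is just that shape — area = 410.75 mm²; the cone at (0.5, -2): at t=0.120 of its height the radius interpolates to r₁+(r₂−r₁)t = 7.760, giving a regular 24-gon of that circumradius (area = (24/2)·7.760²·sin(360°/24) = 187.03 mm²); After intersecting: the cone at (0.5, -2) lies inside the result so far, so the common part is the cone at (0.5, -2) itself — area = 187.03 mm²; (rotated 10° about Z; rotation is an isometry so areas/perimeters/island counts are preserved). At z = 4.92: the r=11.5 cylinder gives a regular 24-gon of circumradius 11.5 (constant along its height) (area = (24/2)·11.500²·sin(360°/24) = 410.75 mm²); the sphere at (1, 12): section is a regular 24-gon, circumradius = √(r²−h²) = √(6.5²−6.08²) = 2.299 (area = (24/2)·2.299²·sin(360°/24) = 16.41 mm²); the cube at (2, -4) is absent (z outside [16, 29]); Taking the union: the regions partially overlap — summed areas 427.16 mm² minus the doubly-counted overlap 5.18 mm² gives 421.98 mm² — area = 421.98 mm²; the cone at (0.5, -2) (r1=8→r2=6) has section circumradius 7.195 here — a regular 24-gon (area = (24/2)·7.195²·sin(360°/24) = 160.80 mm²); Keeping only the common overlap: the cone at (0.5, -2) lies inside that combined region, so the common part is the cone at (0.5, -2) itself — area = 160.80 mm²; (whole slice rotated 10° about Z — lengths, areas and connectivity unchanged). Checking containment: the cross-section at z = 4.92 is a subset of the cross-section at z = 2.52.

entirely on top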